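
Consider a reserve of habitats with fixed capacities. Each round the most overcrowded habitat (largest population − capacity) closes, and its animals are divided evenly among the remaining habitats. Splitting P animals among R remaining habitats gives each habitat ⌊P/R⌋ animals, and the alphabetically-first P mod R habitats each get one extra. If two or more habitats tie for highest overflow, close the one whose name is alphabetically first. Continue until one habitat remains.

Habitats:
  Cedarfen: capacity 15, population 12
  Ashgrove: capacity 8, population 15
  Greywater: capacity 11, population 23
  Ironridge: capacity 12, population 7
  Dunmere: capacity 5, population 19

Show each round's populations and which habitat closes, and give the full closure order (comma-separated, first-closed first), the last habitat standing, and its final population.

Round 1: Ashgrove=15 Cedarfen=12 Dunmere=19 Greywater=23 Ironridge=7 → close Dunmere (overflow 14)
  19÷4 = 4 each, +1 to first 3
Round 2: Ashgrove=20 Cedarfen=17 Greywater=28 Ironridge=11 → close Greywater (overflow 17)
  28÷3 = 9 each, +1 to first 1
Round 3: Ashgrove=30 Cedarfen=26 Ironridge=20 → close Ashgrove (overflow 22)
  30÷2 = 15 each, +1 to first 0
Round 4: Cedarfen=41 Ironridge=35 → close Cedarfen (overflow 26)
  41÷1 = 41 each, +1 to first 0

Closure order: Dunmere, Greywater, Ashgrove, Cedarfen
Last habitat: Ironridge with 76 animals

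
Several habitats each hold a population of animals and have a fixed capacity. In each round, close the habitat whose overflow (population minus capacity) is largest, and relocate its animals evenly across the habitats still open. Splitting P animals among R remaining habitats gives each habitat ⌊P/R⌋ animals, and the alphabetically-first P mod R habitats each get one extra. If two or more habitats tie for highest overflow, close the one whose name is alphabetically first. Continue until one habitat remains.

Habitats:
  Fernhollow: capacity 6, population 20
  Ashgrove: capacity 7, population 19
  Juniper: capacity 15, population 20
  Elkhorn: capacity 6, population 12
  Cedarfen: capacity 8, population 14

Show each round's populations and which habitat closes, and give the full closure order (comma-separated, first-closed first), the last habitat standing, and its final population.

Round 1: Ashgrove=19 Cedarfen=14 Elkhorn=12 Fernhollow=20 Juniper=20 → close Fernhollow (overflow 14)
  20÷4 = 5 each, +1 to first 0
Round 2: Ashgrove=24 Cedarfen=19 Elkhorn=17 Juniper=25 → close Ashgrove (overflow 17)
  24÷3 = 8 each, +1 to first 0
Round 3: Cedarfen=27 Elkhorn=25 Juniper=33 → close Cedarfen (overflow 19)
  27÷2 = 13 each, +1 to first 1
Round 4: Elkhorn=39 Juniper=46 → close Elkhorn (overflow 33)
  39÷1 = 39 each, +1 to first 0

Closure order: Fernhollow, Ashgrove, Cedarfen, Elkhorn
Last habitat: Juniper with 85 animals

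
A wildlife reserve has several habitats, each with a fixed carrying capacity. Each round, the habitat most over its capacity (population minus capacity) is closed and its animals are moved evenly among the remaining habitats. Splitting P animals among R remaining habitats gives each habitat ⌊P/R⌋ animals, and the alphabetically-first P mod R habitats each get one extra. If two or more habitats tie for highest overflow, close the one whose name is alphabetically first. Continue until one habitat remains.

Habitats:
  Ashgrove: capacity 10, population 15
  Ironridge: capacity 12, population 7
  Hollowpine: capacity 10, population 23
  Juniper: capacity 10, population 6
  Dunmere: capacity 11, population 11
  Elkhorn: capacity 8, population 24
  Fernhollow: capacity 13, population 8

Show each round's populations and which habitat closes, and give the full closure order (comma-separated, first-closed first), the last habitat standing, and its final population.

Round 1: Ashgrove=15 Dunmere=11 Elkhorn=24 Fernhollow=8 Hollowpine=23 Ironridge=7 Juniper=6 → close Elkhorn (overflow 16)
  24÷6 = 4 each, +1 to first 0
Round 2: Ashgrove=19 Dunmere=15 Fernhollow=12 Hollowpine=27 Ironridge=11 Juniper=10 → close Hollowpine (overflow 17)
  27÷5 = 5 each, +1 to first 2
Round 3: Ashgrove=25 Dunmere=21 Fernhollow=17 Ironridge=16 Juniper=15 → close Ashgrove (overflow 15)
  25÷4 = 6 each, +1 to first 1
Round 4: Dunmere=28 Fernhollow=23 Ironridge=22 Juniper=21 → close Dunmere (overflow 17)
  28÷3 = 9 each, +1 to first 1
Round 5: Fernhollow=33 Ironridge=31 Juniper=30 → close Fernhollow (overflow 20)
  33÷2 = 16 each, +1 to first 1
Round 6: Ironridge=48 Juniper=46 → close Ironridge (overflow 36)
  48÷1 = 48 each, +1 to first 0

Closure order: Elkhorn, Hollowpine, Ashgrove, Dunmere, Fernhollow, Ironridge
Last habitat: Juniper with 94 animals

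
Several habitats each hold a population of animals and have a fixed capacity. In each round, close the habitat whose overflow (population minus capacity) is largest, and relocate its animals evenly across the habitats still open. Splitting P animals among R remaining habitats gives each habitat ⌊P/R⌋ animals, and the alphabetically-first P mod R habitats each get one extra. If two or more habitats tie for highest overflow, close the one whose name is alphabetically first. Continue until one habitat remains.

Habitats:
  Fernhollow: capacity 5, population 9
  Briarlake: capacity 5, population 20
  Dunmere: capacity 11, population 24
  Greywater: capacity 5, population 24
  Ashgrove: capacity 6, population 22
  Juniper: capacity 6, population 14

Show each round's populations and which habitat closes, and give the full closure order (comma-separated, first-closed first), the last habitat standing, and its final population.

Round 1: Ashgrove=22 Briarlake=20 Dunmere=24 Fernhollow=9 Greywater=24 Juniper=14 → close Greywater (overflow 19)
  24÷5 = 4 each, +1 to first 4
Round 2: Ashgrove=27 Briarlake=25 Dunmere=29 Fernhollow=14 Juniper=18 → close Ashgrove (overflow 21)
  27÷4 = 6 each, +1 to first 3
Round 3: Briarlake=32 Dunmere=36 Fernhollow=21 Juniper=24 → close Briarlake (overflow 27)
  32÷3 = 10 each, +1 to first 2
Round 4: Dunmere=47 Fernhollow=32 Juniper=34 → close Dunmere (overflow 36)
  47÷2 = 23 each, +1 to first 1
Round 5: Fernhollow=56 Juniper=57 → close Fernhollow (overflow 51)
  56÷1 = 56 each, +1 to first 0

Closure order: Greywater, Ashgrove, Briarlake, Dunmere, Fernhollow
Last habitat: Juniper with 113 animals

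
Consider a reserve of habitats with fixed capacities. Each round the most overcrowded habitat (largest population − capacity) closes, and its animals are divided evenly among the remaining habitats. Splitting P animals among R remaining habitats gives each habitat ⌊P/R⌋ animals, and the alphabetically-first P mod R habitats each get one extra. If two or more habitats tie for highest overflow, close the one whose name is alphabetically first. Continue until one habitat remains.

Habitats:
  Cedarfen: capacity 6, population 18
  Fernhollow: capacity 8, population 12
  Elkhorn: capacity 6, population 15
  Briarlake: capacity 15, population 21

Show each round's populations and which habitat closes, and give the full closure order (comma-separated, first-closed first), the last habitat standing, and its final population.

Closure order: Cedarfen, Elkhorn, Briarlake
Last habitat: Fernhollow with 66 animals

Round 1: Briarlake=21 Cedarfen=18 Elkhorn=15 Fernhollow=12 → close Cedarfen (overflow 12)
  18÷3 = 6 each, +1 to first 0
Round 2: Briarlake=27 Elkhorn=21 Fernhollow=18 → close Elkhorn (overflow 15)
  21÷2 = 10 each, +1 to first 1
Round 3: Briarlake=38 Fernhollow=28 → close Briarlake (overflow 23)
  38÷1 = 38 each, +1 to first 0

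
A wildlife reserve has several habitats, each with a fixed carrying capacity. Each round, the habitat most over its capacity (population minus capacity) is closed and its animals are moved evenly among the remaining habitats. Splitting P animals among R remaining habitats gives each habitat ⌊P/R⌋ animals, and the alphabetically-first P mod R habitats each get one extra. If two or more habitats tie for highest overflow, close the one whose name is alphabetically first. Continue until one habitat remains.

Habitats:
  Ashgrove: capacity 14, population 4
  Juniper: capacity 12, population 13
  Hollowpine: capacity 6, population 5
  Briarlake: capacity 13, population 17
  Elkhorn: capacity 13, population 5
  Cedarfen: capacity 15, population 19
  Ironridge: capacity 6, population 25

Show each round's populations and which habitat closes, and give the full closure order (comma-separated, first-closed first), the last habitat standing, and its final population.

Round 1: Ashgrove=4 Briarlake=17 Cedarfen=19 Elkhorn=5 Hollowpine=5 Ironridge=25 Juniper=13 → close Ironridge (overflow 19)
  25÷6 = 4 each, +1 to first 1
Round 2: Ashgrove=9 Briarlake=21 Cedarfen=23 Elkhorn=9 Hollowpine=9 Juniper=17 → close Briarlake (overflow 8)
  21÷5 = 4 each, +1 to first 1
Round 3: Ashgrove=14 Cedarfen=27 Elkhorn=13 Hollowpine=13 Juniper=21 → close Cedarfen (overflow 12)
  27÷4 = 6 each, +1 to first 3
Round 4: Ashgrove=21 Elkhorn=20 Hollowpine=20 Juniper=27 → close Juniper (overflow 15)
  27÷3 = 9 each, +1 to first 0
Round 5: Ashgrove=30 Elkhorn=29 Hollowpine=29 → close Hollowpine (overflow 23)
  29÷2 = 14 each, +1 to first 1
Round 6: Ashgrove=45 Elkhorn=43 → close Ashgrove (overflow 31)
  45÷1 = 45 each, +1 to first 0

Closure order: Ironridge, Briarlake, Cedarfen, Juniper, Hollowpine, Ashgrove
Last habitat: Elkhorn with 88 animals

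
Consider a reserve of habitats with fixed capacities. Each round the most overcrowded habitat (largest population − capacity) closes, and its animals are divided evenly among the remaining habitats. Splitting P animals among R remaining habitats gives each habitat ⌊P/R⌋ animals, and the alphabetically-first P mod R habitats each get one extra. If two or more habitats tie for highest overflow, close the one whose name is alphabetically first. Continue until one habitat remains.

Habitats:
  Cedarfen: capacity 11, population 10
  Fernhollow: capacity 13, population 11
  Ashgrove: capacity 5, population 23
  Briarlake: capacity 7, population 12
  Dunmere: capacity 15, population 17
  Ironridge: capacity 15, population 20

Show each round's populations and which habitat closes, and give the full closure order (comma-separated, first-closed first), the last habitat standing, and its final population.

Round 1: Ashgrove=23 Briarlake=12 Cedarfen=10 Dunmere=17 Fernhollow=11 Ironridge=20 → close Ashgrove (overflow 18)
  23÷5 = 4 each, +1 to first 3
Round 2: Briarlake=17 Cedarfen=15 Dunmere=22 Fernhollow=15 Ironridge=24 → close Briarlake (overflow 10)
  17÷4 = 4 each, +1 to first 1
Round 3: Cedarfen=20 Dunmere=26 Fernhollow=19 Ironridge=28 → close Ironridge (overflow 13)
  28÷3 = 9 each, +1 to first 1
Round 4: Cedarfen=30 Dunmere=35 Fernhollow=28 → close Dunmere (overflow 20)
  35÷2 = 17 each, +1 to first 1
Round 5: Cedarfen=48 Fernhollow=45 → close Cedarfen (overflow 37)
  48÷1 = 48 each, +1 to first 0

Closure order: Ashgrove, Briarlake, Ironridge, Dunmere, Cedarfen
Last habitat: Fernhollow with 93 animals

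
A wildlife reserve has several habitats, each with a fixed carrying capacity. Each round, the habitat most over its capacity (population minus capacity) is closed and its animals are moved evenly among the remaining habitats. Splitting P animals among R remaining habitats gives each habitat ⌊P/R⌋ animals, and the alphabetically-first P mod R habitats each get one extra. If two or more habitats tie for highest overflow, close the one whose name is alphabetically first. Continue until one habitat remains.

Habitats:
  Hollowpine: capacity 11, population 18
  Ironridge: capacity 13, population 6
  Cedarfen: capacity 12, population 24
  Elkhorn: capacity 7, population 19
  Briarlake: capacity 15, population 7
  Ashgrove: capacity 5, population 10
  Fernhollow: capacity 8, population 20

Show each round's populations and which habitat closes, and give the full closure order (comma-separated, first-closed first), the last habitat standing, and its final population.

Closure order: Cedarfen, Elkhorn, Fernhollow, Ashgrove, Hollowpine, Briarlake
Last habitat: Ironridge with 104 animals

Round 1: Ashgrove=10 Briarlake=7 Cedarfen=24 Elkhorn=19 Fernhollow=20 Hollowpine=18 Ironridge=6 → close Cedarfen (overflow 12)
  24÷6 = 4 each, +1 to first 0
Round 2: Ashgrove=14 Briarlake=11 Elkhorn=23 Fernhollow=24 Hollowpine=22 Ironridge=10 → close Elkhorn (overflow 16)
  23÷5 = 4 each, +1 to first 3
Round 3: Ashgrove=19 Briarlake=16 Fernhollow=29 Hollowpine=26 Ironridge=14 → close Fernhollow (overflow 21)
  29÷4 = 7 each, +1 to first 1
Round 4: Ashgrove=27 Briarlake=23 Hollowpine=33 Ironridge=21 → close Ashgrove (overflow 22)
  27÷3 = 9 each, +1 to first 0
Round 5: Briarlake=32 Hollowpine=42 Ironridge=30 → close Hollowpine (overflow 31)
  42÷2 = 21 each, +1 to first 0
Round 6: Briarlake=53 Ironridge=51 → close Briarlake (overflow 38)
  53÷1 = 53 each, +1 to first 0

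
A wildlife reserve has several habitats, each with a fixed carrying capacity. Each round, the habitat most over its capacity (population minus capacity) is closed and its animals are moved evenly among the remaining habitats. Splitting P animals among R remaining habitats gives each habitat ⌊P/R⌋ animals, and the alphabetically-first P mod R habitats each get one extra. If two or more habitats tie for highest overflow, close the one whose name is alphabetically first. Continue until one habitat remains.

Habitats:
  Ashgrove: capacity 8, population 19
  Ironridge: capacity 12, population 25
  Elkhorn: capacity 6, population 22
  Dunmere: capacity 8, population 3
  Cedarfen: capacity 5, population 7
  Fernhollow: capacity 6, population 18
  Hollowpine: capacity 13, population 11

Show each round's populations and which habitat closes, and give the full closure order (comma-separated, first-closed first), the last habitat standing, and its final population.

Round 1: Ashgrove=19 Cedarfen=7 Dunmere=3 Elkhorn=22 Fernhollow=18 Hollowpine=11 Ironridge=25 → close Elkhorn (overflow 16)
  22÷6 = 3 each, +1 to first 4
Round 2: Ashgrove=23 Cedarfen=11 Dunmere=7 Fernhollow=22 Hollowpine=14 Ironridge=28 → close Fernhollow (overflow 16)
  22÷5 = 4 each, +1 to first 2
Round 3: Ashgrove=28 Cedarfen=16 Dunmere=11 Hollowpine=18 Ironridge=32 → close Ashgrove (overflow 20)
  28÷4 = 7 each, +1 to first 0
Round 4: Cedarfen=23 Dunmere=18 Hollowpine=25 Ironridge=39 → close Ironridge (overflow 27)
  39÷3 = 13 each, +1 to first 0
Round 5: Cedarfen=36 Dunmere=31 Hollowpine=38 → close Cedarfen (overflow 31)
  36÷2 = 18 each, +1 to first 0
Round 6: Dunmere=49 Hollowpine=56 → close Hollowpine (overflow 43)
  56÷1 = 56 each, +1 to first 0

Closure order: Elkhorn, Fernhollow, Ashgrove, Ironridge, Cedarfen, Hollowpine
Last habitat: Dunmere with 105 animals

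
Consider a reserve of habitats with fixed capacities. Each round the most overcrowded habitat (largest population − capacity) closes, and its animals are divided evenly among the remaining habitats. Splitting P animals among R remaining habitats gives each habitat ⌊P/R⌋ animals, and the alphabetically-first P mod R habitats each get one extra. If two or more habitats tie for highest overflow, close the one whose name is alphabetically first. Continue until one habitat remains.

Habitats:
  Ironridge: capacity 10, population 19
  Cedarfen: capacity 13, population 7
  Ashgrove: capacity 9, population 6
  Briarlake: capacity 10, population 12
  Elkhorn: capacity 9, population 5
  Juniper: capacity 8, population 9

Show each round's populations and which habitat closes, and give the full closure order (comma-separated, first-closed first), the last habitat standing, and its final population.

Round 1: Ashgrove=6 Briarlake=12 Cedarfen=7 Elkhorn=5 Ironridge=19 Juniper=9 → close Ironridge (overflow 9)
  19÷5 = 3 each, +1 to first 4
Round 2: Ashgrove=10 Briarlake=16 Cedarfen=11 Elkhorn=9 Juniper=12 → close Briarlake (overflow 6)
  16÷4 = 4 each, +1 to first 0
Round 3: Ashgrove=14 Cedarfen=15 Elkhorn=13 Juniper=16 → close Juniper (overflow 8)
  16÷3 = 5 each, +1 to first 1
Round 4: Ashgrove=20 Cedarfen=20 Elkhorn=18 → close Ashgrove (overflow 11)
  20÷2 = 10 each, +1 to first 0
Round 5: Cedarfen=30 Elkhorn=28 → close Elkhorn (overflow 19)
  28÷1 = 28 each, +1 to first 0

Closure order: Ironridge, Briarlake, Juniper, Ashgrove, Elkhorn
Last habitat: Cedarfen with 58 animals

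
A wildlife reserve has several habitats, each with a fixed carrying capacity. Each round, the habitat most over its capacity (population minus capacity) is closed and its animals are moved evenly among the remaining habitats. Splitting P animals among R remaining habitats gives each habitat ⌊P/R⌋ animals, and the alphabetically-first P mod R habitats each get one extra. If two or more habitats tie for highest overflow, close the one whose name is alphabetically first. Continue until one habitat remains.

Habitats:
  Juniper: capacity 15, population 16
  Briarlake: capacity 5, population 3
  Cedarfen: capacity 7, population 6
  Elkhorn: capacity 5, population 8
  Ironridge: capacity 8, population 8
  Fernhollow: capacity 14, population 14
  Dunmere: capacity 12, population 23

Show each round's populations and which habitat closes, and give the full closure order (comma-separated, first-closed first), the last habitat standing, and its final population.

Round 1: Briarlake=3 Cedarfen=6 Dunmere=23 Elkhorn=8 Fernhollow=14 Ironridge=8 Juniper=16 → close Dunmere (overflow 11)
  23÷6 = 3 each, +1 to first 5
Round 2: Briarlake=7 Cedarfen=10 Elkhorn=12 Fernhollow=18 Ironridge=12 Juniper=19 → close Elkhorn (overflow 7)
  12÷5 = 2 each, +1 to first 2
Round 3: Briarlake=10 Cedarfen=13 Fernhollow=20 Ironridge=14 Juniper=21 → close Cedarfen (overflow 6)
  13÷4 = 3 each, +1 to first 1
Round 4: Briarlake=14 Fernhollow=23 Ironridge=17 Juniper=24 → close Briarlake (overflow 9)
  14÷3 = 4 each, +1 to first 2
Round 5: Fernhollow=28 Ironridge=22 Juniper=28 → close Fernhollow (overflow 14)
  28÷2 = 14 each, +1 to first 0
Round 6: Ironridge=36 Juniper=42 → close Ironridge (overflow 28)
  36÷1 = 36 each, +1 to first 0

Closure order: Dunmere, Elkhorn, Cedarfen, Briarlake, Fernhollow, Ironridge
Last habitat: Juniper with 78 animals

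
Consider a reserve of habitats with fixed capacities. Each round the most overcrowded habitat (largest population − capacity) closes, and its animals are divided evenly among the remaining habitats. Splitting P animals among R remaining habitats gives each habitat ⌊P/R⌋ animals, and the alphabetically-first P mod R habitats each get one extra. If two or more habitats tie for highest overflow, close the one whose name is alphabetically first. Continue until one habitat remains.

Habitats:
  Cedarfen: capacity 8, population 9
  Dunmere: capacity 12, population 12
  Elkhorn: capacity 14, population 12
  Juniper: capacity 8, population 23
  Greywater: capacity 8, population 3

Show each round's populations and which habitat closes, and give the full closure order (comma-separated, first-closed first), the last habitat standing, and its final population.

Closure order: Juniper, Cedarfen, Dunmere, Elkhorn
Last habitat: Greywater with 59 animals

Round 1: Cedarfen=9 Dunmere=12 Elkhorn=12 Greywater=3 Juniper=23 → close Juniper (overflow 15)
  23÷4 = 5 each, +1 to first 3
Round 2: Cedarfen=15 Dunmere=18 Elkhorn=18 Greywater=8 → close Cedarfen (overflow 7)
  15÷3 = 5 each, +1 to first 0
Round 3: Dunmere=23 Elkhorn=23 Greywater=13 → close Dunmere (overflow 11)
  23÷2 = 11 each, +1 to first 1
Round 4: Elkhorn=35 Greywater=24 → close Elkhorn (overflow 21)
  35÷1 = 35 each, +1 to first 0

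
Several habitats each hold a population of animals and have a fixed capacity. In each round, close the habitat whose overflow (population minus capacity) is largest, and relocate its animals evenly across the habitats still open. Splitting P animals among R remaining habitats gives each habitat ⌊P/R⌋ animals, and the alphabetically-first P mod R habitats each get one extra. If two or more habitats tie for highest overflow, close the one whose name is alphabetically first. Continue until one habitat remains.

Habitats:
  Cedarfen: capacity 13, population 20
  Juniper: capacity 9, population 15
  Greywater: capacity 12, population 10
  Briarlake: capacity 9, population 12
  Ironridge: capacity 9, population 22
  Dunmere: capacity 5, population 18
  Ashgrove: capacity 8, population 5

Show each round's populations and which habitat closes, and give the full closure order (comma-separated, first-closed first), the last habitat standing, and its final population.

Closure order: Dunmere, Ironridge, Cedarfen, Juniper, Briarlake, Ashgrove
Last habitat: Greywater with 102 animals

Round 1: Ashgrove=5 Briarlake=12 Cedarfen=20 Dunmere=18 Greywater=10 Ironridge=22 Juniper=15 → close Dunmere (overflow 13)
  18÷6 = 3 each, +1 to first 0
Round 2: Ashgrove=8 Briarlake=15 Cedarfen=23 Greywater=13 Ironridge=25 Juniper=18 → close Ironridge (overflow 16)
  25÷5 = 5 each, +1 to first 0
Round 3: Ashgrove=13 Briarlake=20 Cedarfen=28 Greywater=18 Juniper=23 → close Cedarfen (overflow 15)
  28÷4 = 7 each, +1 to first 0
Round 4: Ashgrove=20 Briarlake=27 Greywater=25 Juniper=30 → close Juniper (overflow 21)
  30÷3 = 10 each, +1 to first 0
Round 5: Ashgrove=30 Briarlake=37 Greywater=35 → close Briarlake (overflow 28)
  37÷2 = 18 each, +1 to first 1
Round 6: Ashgrove=49 Greywater=53 → close Ashgrove (overflow 41)
  49÷1 = 49 each, +1 to first 0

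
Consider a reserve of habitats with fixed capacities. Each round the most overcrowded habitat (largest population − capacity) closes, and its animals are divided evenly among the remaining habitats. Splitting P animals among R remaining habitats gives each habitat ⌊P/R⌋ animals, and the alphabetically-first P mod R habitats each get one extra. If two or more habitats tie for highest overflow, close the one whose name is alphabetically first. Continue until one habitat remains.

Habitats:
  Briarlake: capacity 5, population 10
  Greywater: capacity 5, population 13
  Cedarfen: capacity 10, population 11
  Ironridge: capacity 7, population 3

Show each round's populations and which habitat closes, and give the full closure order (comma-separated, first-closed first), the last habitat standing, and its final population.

Closure order: Greywater, Briarlake, Cedarfen
Last habitat: Ironridge with 37 animals

Round 1: Briarlake=10 Cedarfen=11 Greywater=13 Ironridge=3 → close Greywater (overflow 8)
  13÷3 = 4 each, +1 to first 1
Round 2: Briarlake=15 Cedarfen=15 Ironridge=7 → close Briarlake (overflow 10)
  15÷2 = 7 each, +1 to first 1
Round 3: Cedarfen=23 Ironridge=14 → close Cedarfen (overflow 13)
  23÷1 = 23 each, +1 to first 0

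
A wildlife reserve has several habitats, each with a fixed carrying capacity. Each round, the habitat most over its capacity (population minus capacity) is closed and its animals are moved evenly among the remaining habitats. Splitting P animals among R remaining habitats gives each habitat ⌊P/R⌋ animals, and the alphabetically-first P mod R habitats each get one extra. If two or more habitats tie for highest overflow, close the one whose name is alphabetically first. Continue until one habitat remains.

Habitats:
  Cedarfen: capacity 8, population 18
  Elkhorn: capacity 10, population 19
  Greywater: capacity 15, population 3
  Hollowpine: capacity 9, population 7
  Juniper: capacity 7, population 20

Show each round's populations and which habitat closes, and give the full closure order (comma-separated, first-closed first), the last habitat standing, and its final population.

Closure order: Juniper, Cedarfen, Elkhorn, Hollowpine
Last habitat: Greywater with 67 animals

Round 1: Cedarfen=18 Elkhorn=19 Greywater=3 Hollowpine=7 Juniper=20 → close Juniper (overflow 13)
  20÷4 = 5 each, +1 to first 0
Round 2: Cedarfen=23 Elkhorn=24 Greywater=8 Hollowpine=12 → close Cedarfen (overflow 15)
  23÷3 = 7 each, +1 to first 2
Round 3: Elkhorn=32 Greywater=16 Hollowpine=19 → close Elkhorn (overflow 22)
  32÷2 = 16 each, +1 to first 0
Round 4: Greywater=32 Hollowpine=35 → close Hollowpine (overflow 26)
  35÷1 = 35 each, +1 to first 0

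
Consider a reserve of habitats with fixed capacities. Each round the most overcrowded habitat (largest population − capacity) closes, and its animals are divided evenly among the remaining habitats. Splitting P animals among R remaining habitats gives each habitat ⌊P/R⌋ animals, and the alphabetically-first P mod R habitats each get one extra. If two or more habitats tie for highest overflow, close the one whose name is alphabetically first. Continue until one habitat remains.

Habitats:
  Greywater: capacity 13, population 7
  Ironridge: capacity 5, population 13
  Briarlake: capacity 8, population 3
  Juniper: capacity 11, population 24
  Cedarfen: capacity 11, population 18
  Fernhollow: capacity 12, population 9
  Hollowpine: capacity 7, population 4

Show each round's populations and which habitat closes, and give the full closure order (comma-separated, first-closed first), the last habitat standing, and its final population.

Round 1: Briarlake=3 Cedarfen=18 Fernhollow=9 Greywater=7 Hollowpine=4 Ironridge=13 Juniper=24 → close Juniper (overflow 13)
  24÷6 = 4 each, +1 to first 0
Round 2: Briarlake=7 Cedarfen=22 Fernhollow=13 Greywater=11 Hollowpine=8 Ironridge=17 → close Ironridge (overflow 12)
  17÷5 = 3 each, +1 to first 2
Round 3: Briarlake=11 Cedarfen=26 Fernhollow=16 Greywater=14 Hollowpine=11 → close Cedarfen (overflow 15)
  26÷4 = 6 each, +1 to first 2
Round 4: Briarlake=18 Fernhollow=23 Greywater=20 Hollowpine=17 → close Fernhollow (overflow 11)
  23÷3 = 7 each, +1 to first 2
Round 5: Briarlake=26 Greywater=28 Hollowpine=24 → close Briarlake (overflow 18)
  26÷2 = 13 each, +1 to first 0
Round 6: Greywater=41 Hollowpine=37 → close Hollowpine (overflow 30)
  37÷1 = 37 each, +1 to first 0

Closure order: Juniper, Ironridge, Cedarfen, Fernhollow, Briarlake, Hollowpine
Last habitat: Greywater with 78 animals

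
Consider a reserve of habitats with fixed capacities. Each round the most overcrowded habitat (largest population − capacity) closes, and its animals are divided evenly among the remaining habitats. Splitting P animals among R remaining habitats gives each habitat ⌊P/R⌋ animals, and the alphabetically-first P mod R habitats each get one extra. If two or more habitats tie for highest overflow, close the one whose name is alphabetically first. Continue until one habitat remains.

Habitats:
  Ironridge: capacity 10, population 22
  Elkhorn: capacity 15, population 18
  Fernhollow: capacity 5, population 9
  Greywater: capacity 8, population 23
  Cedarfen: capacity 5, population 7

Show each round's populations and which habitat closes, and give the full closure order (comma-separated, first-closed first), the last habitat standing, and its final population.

Round 1: Cedarfen=7 Elkhorn=18 Fernhollow=9 Greywater=23 Ironridge=22 → close Greywater (overflow 15)
  23÷4 = 5 each, +1 to first 3
Round 2: Cedarfen=13 Elkhorn=24 Fernhollow=15 Ironridge=27 → close Ironridge (overflow 17)
  27÷3 = 9 each, +1 to first 0
Round 3: Cedarfen=22 Elkhorn=33 Fernhollow=24 → close Fernhollow (overflow 19)
  24÷2 = 12 each, +1 to first 0
Round 4: Cedarfen=34 Elkhorn=45 → close Elkhorn (overflow 30)
  45÷1 = 45 each, +1 to first 0

Closure order: Greywater, Ironridge, Fernhollow, Elkhorn
Last habitat: Cedarfen with 79 animals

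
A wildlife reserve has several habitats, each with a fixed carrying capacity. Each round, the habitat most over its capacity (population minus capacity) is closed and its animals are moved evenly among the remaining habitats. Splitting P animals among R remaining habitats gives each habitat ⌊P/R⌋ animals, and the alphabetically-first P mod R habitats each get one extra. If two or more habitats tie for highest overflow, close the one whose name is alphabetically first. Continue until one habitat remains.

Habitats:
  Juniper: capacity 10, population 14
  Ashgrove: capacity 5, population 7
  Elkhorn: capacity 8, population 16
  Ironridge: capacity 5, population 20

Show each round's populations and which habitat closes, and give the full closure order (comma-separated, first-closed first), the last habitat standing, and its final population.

Round 1: Ashgrove=7 Elkhorn=16 Ironridge=20 Juniper=14 → close Ironridge (overflow 15)
  20÷3 = 6 each, +1 to first 2
Round 2: Ashgrove=14 Elkhorn=23 Juniper=20 → close Elkhorn (overflow 15)
  23÷2 = 11 each, +1 to first 1
Round 3: Ashgrove=26 Juniper=31 → close Ashgrove (overflow 21)
  26÷1 = 26 each, +1 to first 0

Closure order: Ironridge, Elkhorn, Ashgrove
Last habitat: Juniper with 57 animals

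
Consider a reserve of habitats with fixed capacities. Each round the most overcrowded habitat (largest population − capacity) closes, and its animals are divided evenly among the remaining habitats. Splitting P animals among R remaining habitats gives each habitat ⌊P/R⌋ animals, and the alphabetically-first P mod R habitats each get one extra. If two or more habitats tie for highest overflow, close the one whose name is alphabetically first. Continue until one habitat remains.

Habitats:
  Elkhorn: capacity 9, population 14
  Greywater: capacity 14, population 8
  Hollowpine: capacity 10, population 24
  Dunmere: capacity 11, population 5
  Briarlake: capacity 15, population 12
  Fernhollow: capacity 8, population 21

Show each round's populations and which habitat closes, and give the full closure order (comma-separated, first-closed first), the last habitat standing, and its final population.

Round 1: Briarlake=12 Dunmere=5 Elkhorn=14 Fernhollow=21 Greywater=8 Hollowpine=24 → close Hollowpine (overflow 14)
  24÷5 = 4 each, +1 to first 4
Round 2: Briarlake=17 Dunmere=10 Elkhorn=19 Fernhollow=26 Greywater=12 → close Fernhollow (overflow 18)
  26÷4 = 6 each, +1 to first 2
Round 3: Briarlake=24 Dunmere=17 Elkhorn=25 Greywater=18 → close Elkhorn (overflow 16)
  25÷3 = 8 each, +1 to first 1
Round 4: Briarlake=33 Dunmere=25 Greywater=26 → close Briarlake (overflow 18)
  33÷2 = 16 each, +1 to first 1
Round 5: Dunmere=42 Greywater=42 → close Dunmere (overflow 31)
  42÷1 = 42 each, +1 to first 0

Closure order: Hollowpine, Fernhollow, Elkhorn, Briarlake, Dunmere
Last habitat: Greywater with 84 animals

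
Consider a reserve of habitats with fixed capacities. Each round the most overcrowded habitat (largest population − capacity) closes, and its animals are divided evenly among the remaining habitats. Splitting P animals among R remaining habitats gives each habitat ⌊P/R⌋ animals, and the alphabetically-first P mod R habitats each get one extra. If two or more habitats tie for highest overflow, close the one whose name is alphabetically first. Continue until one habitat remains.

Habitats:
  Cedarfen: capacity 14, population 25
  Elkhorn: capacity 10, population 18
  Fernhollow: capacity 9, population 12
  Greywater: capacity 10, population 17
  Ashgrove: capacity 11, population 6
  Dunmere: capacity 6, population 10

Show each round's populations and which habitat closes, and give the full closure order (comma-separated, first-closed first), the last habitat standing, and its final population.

Closure order: Cedarfen, Elkhorn, Greywater, Dunmere, Fernhollow
Last habitat: Ashgrove with 88 animals

Round 1: Ashgrove=6 Cedarfen=25 Dunmere=10 Elkhorn=18 Fernhollow=12 Greywater=17 → close Cedarfen (overflow 11)
  25÷5 = 5 each, +1 to first 0
Round 2: Ashgrove=11 Dunmere=15 Elkhorn=23 Fernhollow=17 Greywater=22 → close Elkhorn (overflow 13)
  23÷4 = 5 each, +1 to first 3
Round 3: Ashgrove=17 Dunmere=21 Fernhollow=23 Greywater=27 → close Greywater (overflow 17)
  27÷3 = 9 each, +1 to first 0
Round 4: Ashgrove=26 Dunmere=30 Fernhollow=32 → close Dunmere (overflow 24)
  30÷2 = 15 each, +1 to first 0
Round 5: Ashgrove=41 Fernhollow=47 → close Fernhollow (overflow 38)
  47÷1 = 47 each, +1 to first 0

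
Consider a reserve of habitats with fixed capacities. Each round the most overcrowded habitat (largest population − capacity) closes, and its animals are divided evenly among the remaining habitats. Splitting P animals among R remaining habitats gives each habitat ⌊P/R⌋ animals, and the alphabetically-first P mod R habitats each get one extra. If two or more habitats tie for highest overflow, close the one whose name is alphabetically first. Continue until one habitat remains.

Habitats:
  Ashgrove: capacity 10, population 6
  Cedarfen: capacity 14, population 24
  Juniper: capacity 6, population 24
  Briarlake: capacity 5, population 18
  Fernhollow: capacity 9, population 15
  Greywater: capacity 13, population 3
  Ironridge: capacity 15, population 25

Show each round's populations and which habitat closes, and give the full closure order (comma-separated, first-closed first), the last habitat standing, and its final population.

Closure order: Juniper, Briarlake, Cedarfen, Ironridge, Fernhollow, Ashgrove
Last habitat: Greywater with 115 animals

Round 1: Ashgrove=6 Briarlake=18 Cedarfen=24 Fernhollow=15 Greywater=3 Ironridge=25 Juniper=24 → close Juniper (overflow 18)
  24÷6 = 4 each, +1 to first 0
Round 2: Ashgrove=10 Briarlake=22 Cedarfen=28 Fernhollow=19 Greywater=7 Ironridge=29 → close Briarlake (overflow 17)
  22÷5 = 4 each, +1 to first 2
Round 3: Ashgrove=15 Cedarfen=33 Fernhollow=23 Greywater=11 Ironridge=33 → close Cedarfen (overflow 19)
  33÷4 = 8 each, +1 to first 1
Round 4: Ashgrove=24 Fernhollow=31 Greywater=19 Ironridge=41 → close Ironridge (overflow 26)
  41÷3 = 13 each, +1 to first 2
Round 5: Ashgrove=38 Fernhollow=45 Greywater=32 → close Fernhollow (overflow 36)
  45÷2 = 22 each, +1 to first 1
Round 6: Ashgrove=61 Greywater=54 → close Ashgrove (overflow 51)
  61÷1 = 61 each, +1 to first 0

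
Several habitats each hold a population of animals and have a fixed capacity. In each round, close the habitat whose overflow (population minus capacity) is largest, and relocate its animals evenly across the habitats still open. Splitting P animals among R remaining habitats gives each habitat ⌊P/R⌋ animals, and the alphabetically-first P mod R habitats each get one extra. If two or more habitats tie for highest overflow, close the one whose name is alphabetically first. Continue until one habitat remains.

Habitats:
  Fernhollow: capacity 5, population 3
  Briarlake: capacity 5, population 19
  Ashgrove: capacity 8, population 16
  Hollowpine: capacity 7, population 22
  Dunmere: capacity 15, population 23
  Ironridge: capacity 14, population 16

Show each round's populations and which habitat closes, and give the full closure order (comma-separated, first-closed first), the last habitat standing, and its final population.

Closure order: Hollowpine, Briarlake, Ashgrove, Dunmere, Ironridge
Last habitat: Fernhollow with 99 animals

Round 1: Ashgrove=16 Briarlake=19 Dunmere=23 Fernhollow=3 Hollowpine=22 Ironridge=16 → close Hollowpine (overflow 15)
  22÷5 = 4 each, +1 to first 2
Round 2: Ashgrove=21 Briarlake=24 Dunmere=27 Fernhollow=7 Ironridge=20 → close Briarlake (overflow 19)
  24÷4 = 6 each, +1 to first 0
Round 3: Ashgrove=27 Dunmere=33 Fernhollow=13 Ironridge=26 → close Ashgrove (overflow 19)
  27÷3 = 9 each, +1 to first 0
Round 4: Dunmere=42 Fernhollow=22 Ironridge=35 → close Dunmere (overflow 27)
  42÷2 = 21 each, +1 to first 0
Round 5: Fernhollow=43 Ironridge=56 → close Ironridge (overflow 42)
  56÷1 = 56 each, +1 to first 0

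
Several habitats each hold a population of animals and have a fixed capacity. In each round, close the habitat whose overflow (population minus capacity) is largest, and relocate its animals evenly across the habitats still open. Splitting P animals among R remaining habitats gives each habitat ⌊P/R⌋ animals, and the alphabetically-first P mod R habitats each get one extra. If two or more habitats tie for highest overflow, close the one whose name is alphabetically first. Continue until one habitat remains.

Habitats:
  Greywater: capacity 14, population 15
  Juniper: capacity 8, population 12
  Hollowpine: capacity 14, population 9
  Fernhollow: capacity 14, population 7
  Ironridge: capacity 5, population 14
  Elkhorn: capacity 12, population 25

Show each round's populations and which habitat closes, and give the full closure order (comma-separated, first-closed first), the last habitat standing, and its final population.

Round 1: Elkhorn=25 Fernhollow=7 Greywater=15 Hollowpine=9 Ironridge=14 Juniper=12 → close Elkhorn (overflow 13)
  25÷5 = 5 each, +1 to first 0
Round 2: Fernhollow=12 Greywater=20 Hollowpine=14 Ironridge=19 Juniper=17 → close Ironridge (overflow 14)
  19÷4 = 4 each, +1 to first 3
Round 3: Fernhollow=17 Greywater=25 Hollowpine=19 Juniper=21 → close Juniper (overflow 13)
  21÷3 = 7 each, +1 to first 0
Round 4: Fernhollow=24 Greywater=32 Hollowpine=26 → close Greywater (overflow 18)
  32÷2 = 16 each, +1 to first 0
Round 5: Fernhollow=40 Hollowpine=42 → close Hollowpine (overflow 28)
  42÷1 = 42 each, +1 to first 0

Closure order: Elkhorn, Ironridge, Juniper, Greywater, Hollowpine
Last habitat: Fernhollow with 82 animals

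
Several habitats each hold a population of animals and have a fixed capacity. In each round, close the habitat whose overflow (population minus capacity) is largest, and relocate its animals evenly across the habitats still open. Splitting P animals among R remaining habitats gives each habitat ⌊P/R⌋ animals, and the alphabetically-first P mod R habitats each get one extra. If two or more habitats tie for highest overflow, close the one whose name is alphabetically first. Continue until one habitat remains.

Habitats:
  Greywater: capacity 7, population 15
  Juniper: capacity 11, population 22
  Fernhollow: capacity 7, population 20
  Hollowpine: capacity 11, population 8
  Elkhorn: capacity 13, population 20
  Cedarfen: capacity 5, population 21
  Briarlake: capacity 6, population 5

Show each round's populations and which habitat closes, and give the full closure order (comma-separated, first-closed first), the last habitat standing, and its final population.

Closure order: Cedarfen, Fernhollow, Juniper, Elkhorn, Greywater, Briarlake
Last habitat: Hollowpine with 111 animals

Round 1: Briarlake=5 Cedarfen=21 Elkhorn=20 Fernhollow=20 Greywater=15 Hollowpine=8 Juniper=22 → close Cedarfen (overflow 16)
  21÷6 = 3 each, +1 to first 3
Round 2: Briarlake=9 Elkhorn=24 Fernhollow=24 Greywater=18 Hollowpine=11 Juniper=25 → close Fernhollow (overflow 17)
  24÷5 = 4 each, +1 to first 4
Round 3: Briarlake=14 Elkhorn=29 Greywater=23 Hollowpine=16 Juniper=29 → close Juniper (overflow 18)
  29÷4 = 7 each, +1 to first 1
Round 4: Briarlake=22 Elkhorn=36 Greywater=30 Hollowpine=23 → close Elkhorn (overflow 23)
  36÷3 = 12 each, +1 to first 0
Round 5: Briarlake=34 Greywater=42 Hollowpine=35 → close Greywater (overflow 35)
  42÷2 = 21 each, +1 to first 0
Round 6: Briarlake=55 Hollowpine=56 → close Briarlake (overflow 49)
  55÷1 = 55 each, +1 to first 0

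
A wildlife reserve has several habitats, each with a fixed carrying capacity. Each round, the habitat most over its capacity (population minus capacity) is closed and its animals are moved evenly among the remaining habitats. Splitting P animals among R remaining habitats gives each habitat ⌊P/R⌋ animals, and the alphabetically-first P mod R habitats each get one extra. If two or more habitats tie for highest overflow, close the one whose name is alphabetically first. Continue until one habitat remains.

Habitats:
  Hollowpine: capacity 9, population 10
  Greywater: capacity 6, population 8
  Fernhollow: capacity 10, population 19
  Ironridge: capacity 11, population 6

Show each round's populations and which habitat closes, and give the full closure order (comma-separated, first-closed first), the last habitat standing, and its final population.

Round 1: Fernhollow=19 Greywater=8 Hollowpine=10 Ironridge=6 → close Fernhollow (overflow 9)
  19÷3 = 6 each, +1 to first 1
Round 2: Greywater=15 Hollowpine=16 Ironridge=12 → close Greywater (overflow 9)
  15÷2 = 7 each, +1 to first 1
Round 3: Hollowpine=24 Ironridge=19 → close Hollowpine (overflow 15)
  24÷1 = 24 each, +1 to first 0

Closure order: Fernhollow, Greywater, Hollowpine
Last habitat: Ironridge with 43 animals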